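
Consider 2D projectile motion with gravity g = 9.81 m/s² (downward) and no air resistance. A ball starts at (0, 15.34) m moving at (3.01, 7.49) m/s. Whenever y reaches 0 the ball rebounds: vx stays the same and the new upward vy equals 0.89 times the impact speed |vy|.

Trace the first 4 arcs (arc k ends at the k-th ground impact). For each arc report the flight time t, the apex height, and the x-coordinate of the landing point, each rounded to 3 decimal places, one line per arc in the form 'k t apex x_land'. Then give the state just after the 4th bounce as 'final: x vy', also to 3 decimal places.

1 2.690 18.199 8.096
2 3.429 14.416 18.416
3 3.052 11.419 27.602
4 2.716 9.045 35.776
final: 35.776 11.856

Arc 1: start y=15.340, vy=7.490 → t=2.690, apex=18.199, x_land=8.096, impact vy=-18.896
  bounce: vy ← 0.89·18.896 = 16.818
Arc 2: start y=0.000, vy=16.818 → t=3.429, apex=14.416, x_land=18.416, impact vy=-16.818
  bounce: vy ← 0.89·16.818 = 14.968
Arc 3: start y=0.000, vy=14.968 → t=3.052, apex=11.419, x_land=27.602, impact vy=-14.968
  bounce: vy ← 0.89·14.968 = 13.321
Arc 4: start y=0.000, vy=13.321 → t=2.716, apex=9.045, x_land=35.776, impact vy=-13.321
  bounce: vy ← 0.89·13.321 = 11.856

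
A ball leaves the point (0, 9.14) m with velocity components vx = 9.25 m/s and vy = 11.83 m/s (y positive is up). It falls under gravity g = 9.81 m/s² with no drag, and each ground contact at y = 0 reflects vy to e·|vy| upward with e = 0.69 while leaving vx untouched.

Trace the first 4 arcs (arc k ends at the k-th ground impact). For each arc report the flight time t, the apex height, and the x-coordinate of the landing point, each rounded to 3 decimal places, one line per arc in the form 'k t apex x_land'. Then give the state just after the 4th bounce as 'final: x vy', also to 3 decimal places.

1 3.027 16.273 28.003
2 2.514 7.748 51.254
3 1.734 3.689 67.297
4 1.197 1.756 78.366
final: 78.366 4.050

Arc 1: start y=9.140, vy=11.830 → t=3.027, apex=16.273, x_land=28.003, impact vy=-17.868
  bounce: vy ← 0.69·17.868 = 12.329
Arc 2: start y=0.000, vy=12.329 → t=2.514, apex=7.748, x_land=51.254, impact vy=-12.329
  bounce: vy ← 0.69·12.329 = 8.507
Arc 3: start y=0.000, vy=8.507 → t=1.734, apex=3.689, x_land=67.297, impact vy=-8.507
  bounce: vy ← 0.69·8.507 = 5.870
Arc 4: start y=0.000, vy=5.870 → t=1.197, apex=1.756, x_land=78.366, impact vy=-5.870
  bounce: vy ← 0.69·5.870 = 4.050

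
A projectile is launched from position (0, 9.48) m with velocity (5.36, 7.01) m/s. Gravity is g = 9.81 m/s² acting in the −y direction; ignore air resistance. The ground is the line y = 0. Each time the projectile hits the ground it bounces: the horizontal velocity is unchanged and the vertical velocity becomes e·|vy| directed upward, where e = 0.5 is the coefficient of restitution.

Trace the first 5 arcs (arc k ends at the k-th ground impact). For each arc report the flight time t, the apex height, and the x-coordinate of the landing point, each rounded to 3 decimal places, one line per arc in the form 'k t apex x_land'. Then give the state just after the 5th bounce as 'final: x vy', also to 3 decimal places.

1 2.278 11.985 12.208
2 1.563 2.996 20.587
3 0.782 0.749 24.776
4 0.391 0.187 26.871
5 0.195 0.047 27.918
final: 27.918 0.479

Arc 1: start y=9.480, vy=7.010 → t=2.278, apex=11.985, x_land=12.208, impact vy=-15.334
  bounce: vy ← 0.5·15.334 = 7.667
Arc 2: start y=0.000, vy=7.667 → t=1.563, apex=2.996, x_land=20.587, impact vy=-7.667
  bounce: vy ← 0.5·7.667 = 3.834
Arc 3: start y=0.000, vy=3.834 → t=0.782, apex=0.749, x_land=24.776, impact vy=-3.834
  bounce: vy ← 0.5·3.834 = 1.917
Arc 4: start y=0.000, vy=1.917 → t=0.391, apex=0.187, x_land=26.871, impact vy=-1.917
  bounce: vy ← 0.5·1.917 = 0.958
Arc 5: start y=0.000, vy=0.958 → t=0.195, apex=0.047, x_land=27.918, impact vy=-0.958
  bounce: vy ← 0.5·0.958 = 0.479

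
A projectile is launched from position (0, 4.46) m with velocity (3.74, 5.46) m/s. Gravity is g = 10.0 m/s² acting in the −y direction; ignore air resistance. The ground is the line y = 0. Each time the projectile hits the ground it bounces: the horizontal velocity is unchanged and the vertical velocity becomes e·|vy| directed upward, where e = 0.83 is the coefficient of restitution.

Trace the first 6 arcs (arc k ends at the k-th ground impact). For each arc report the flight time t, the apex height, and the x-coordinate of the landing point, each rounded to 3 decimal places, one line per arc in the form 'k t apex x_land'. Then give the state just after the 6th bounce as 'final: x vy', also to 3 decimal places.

Arc 1: start y=4.460, vy=5.460 → t=1.637, apex=5.951, x_land=6.122, impact vy=-10.909
  bounce: vy ← 0.83·10.909 = 9.055
Arc 2: start y=0.000, vy=9.055 → t=1.811, apex=4.099, x_land=12.895, impact vy=-9.055
  bounce: vy ← 0.83·9.055 = 7.515
Arc 3: start y=0.000, vy=7.515 → t=1.503, apex=2.824, x_land=18.516, impact vy=-7.515
  bounce: vy ← 0.83·7.515 = 6.238
Arc 4: start y=0.000, vy=6.238 → t=1.248, apex=1.945, x_land=23.182, impact vy=-6.238
  bounce: vy ← 0.83·6.238 = 5.177
Arc 5: start y=0.000, vy=5.177 → t=1.035, apex=1.340, x_land=27.055, impact vy=-5.177
  bounce: vy ← 0.83·5.177 = 4.297
Arc 6: start y=0.000, vy=4.297 → t=0.859, apex=0.923, x_land=30.269, impact vy=-4.297
  bounce: vy ← 0.83·4.297 = 3.567

1 1.637 5.951 6.122
2 1.811 4.099 12.895
3 1.503 2.824 18.516
4 1.248 1.945 23.182
5 1.035 1.340 27.055
6 0.859 0.923 30.269
final: 30.269 3.567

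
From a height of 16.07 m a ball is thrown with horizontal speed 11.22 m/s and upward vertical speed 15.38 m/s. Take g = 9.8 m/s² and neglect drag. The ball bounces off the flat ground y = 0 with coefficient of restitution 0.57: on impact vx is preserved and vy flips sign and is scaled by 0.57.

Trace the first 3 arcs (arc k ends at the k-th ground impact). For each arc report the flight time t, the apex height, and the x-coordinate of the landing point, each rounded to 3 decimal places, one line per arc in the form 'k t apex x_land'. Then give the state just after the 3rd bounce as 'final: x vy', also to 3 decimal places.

Arc 1: start y=16.070, vy=15.380 → t=3.966, apex=28.139, x_land=44.496, impact vy=-23.484
  bounce: vy ← 0.57·23.484 = 13.386
Arc 2: start y=0.000, vy=13.386 → t=2.732, apex=9.142, x_land=75.147, impact vy=-13.386
  bounce: vy ← 0.57·13.386 = 7.630
Arc 3: start y=0.000, vy=7.630 → t=1.557, apex=2.970, x_land=92.619, impact vy=-7.630
  bounce: vy ← 0.57·7.630 = 4.349

1 3.966 28.139 44.496
2 2.732 9.142 75.147
3 1.557 2.970 92.619
final: 92.619 4.349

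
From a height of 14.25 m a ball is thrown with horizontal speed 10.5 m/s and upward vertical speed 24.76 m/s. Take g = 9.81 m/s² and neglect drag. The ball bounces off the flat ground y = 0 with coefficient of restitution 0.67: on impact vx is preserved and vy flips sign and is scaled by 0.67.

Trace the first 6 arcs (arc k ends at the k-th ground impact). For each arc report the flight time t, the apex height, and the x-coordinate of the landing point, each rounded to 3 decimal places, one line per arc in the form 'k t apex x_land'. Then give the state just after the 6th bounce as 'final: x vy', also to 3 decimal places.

Arc 1: start y=14.250, vy=24.760 → t=5.570, apex=45.497, x_land=58.480, impact vy=-29.877
  bounce: vy ← 0.67·29.877 = 20.018
Arc 2: start y=0.000, vy=20.018 → t=4.081, apex=20.423, x_land=101.331, impact vy=-20.018
  bounce: vy ← 0.67·20.018 = 13.412
Arc 3: start y=0.000, vy=13.412 → t=2.734, apex=9.168, x_land=130.042, impact vy=-13.412
  bounce: vy ← 0.67·13.412 = 8.986
Arc 4: start y=0.000, vy=8.986 → t=1.832, apex=4.116, x_land=149.278, impact vy=-8.986
  bounce: vy ← 0.67·8.986 = 6.021
Arc 5: start y=0.000, vy=6.021 → t=1.227, apex=1.847, x_land=162.166, impact vy=-6.021
  bounce: vy ← 0.67·6.021 = 4.034
Arc 6: start y=0.000, vy=4.034 → t=0.822, apex=0.829, x_land=170.801, impact vy=-4.034
  bounce: vy ← 0.67·4.034 = 2.703

1 5.570 45.497 58.480
2 4.081 20.423 101.331
3 2.734 9.168 130.042
4 1.832 4.116 149.278
5 1.227 1.847 162.166
6 0.822 0.829 170.801
final: 170.801 2.703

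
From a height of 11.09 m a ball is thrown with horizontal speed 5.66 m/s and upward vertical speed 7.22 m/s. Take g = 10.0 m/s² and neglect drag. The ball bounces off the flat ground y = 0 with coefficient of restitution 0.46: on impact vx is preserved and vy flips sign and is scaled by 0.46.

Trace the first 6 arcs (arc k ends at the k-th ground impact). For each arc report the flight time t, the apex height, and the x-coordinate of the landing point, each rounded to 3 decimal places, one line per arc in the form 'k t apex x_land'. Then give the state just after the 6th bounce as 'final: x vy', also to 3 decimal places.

Arc 1: start y=11.090, vy=7.220 → t=2.377, apex=13.696, x_land=13.454, impact vy=-16.551
  bounce: vy ← 0.46·16.551 = 7.613
Arc 2: start y=0.000, vy=7.613 → t=1.523, apex=2.898, x_land=22.073, impact vy=-7.613
  bounce: vy ← 0.46·7.613 = 3.502
Arc 3: start y=0.000, vy=3.502 → t=0.700, apex=0.613, x_land=26.037, impact vy=-3.502
  bounce: vy ← 0.46·3.502 = 1.611
Arc 4: start y=0.000, vy=1.611 → t=0.322, apex=0.130, x_land=27.861, impact vy=-1.611
  bounce: vy ← 0.46·1.611 = 0.741
Arc 5: start y=0.000, vy=0.741 → t=0.148, apex=0.027, x_land=28.700, impact vy=-0.741
  bounce: vy ← 0.46·0.741 = 0.341
Arc 6: start y=0.000, vy=0.341 → t=0.068, apex=0.006, x_land=29.085, impact vy=-0.341
  bounce: vy ← 0.46·0.341 = 0.157

1 2.377 13.696 13.454
2 1.523 2.898 22.073
3 0.700 0.613 26.037
4 0.322 0.130 27.861
5 0.148 0.027 28.700
6 0.068 0.006 29.085
final: 29.085 0.157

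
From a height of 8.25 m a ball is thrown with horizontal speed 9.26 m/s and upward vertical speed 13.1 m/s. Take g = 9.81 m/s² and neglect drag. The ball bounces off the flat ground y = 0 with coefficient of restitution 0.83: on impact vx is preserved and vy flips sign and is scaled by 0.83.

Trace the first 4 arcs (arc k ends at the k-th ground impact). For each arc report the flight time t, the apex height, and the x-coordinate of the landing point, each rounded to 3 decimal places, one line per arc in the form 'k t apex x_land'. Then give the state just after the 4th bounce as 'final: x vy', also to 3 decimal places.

Arc 1: start y=8.250, vy=13.100 → t=3.197, apex=16.997, x_land=29.603, impact vy=-18.261
  bounce: vy ← 0.83·18.261 = 15.157
Arc 2: start y=0.000, vy=15.157 → t=3.090, apex=11.709, x_land=58.217, impact vy=-15.157
  bounce: vy ← 0.83·15.157 = 12.580
Arc 3: start y=0.000, vy=12.580 → t=2.565, apex=8.066, x_land=81.967, impact vy=-12.580
  bounce: vy ← 0.83·12.580 = 10.442
Arc 4: start y=0.000, vy=10.442 → t=2.129, apex=5.557, x_land=101.679, impact vy=-10.442
  bounce: vy ← 0.83·10.442 = 8.667

1 3.197 16.997 29.603
2 3.090 11.709 58.217
3 2.565 8.066 81.967
4 2.129 5.557 101.679
final: 101.679 8.667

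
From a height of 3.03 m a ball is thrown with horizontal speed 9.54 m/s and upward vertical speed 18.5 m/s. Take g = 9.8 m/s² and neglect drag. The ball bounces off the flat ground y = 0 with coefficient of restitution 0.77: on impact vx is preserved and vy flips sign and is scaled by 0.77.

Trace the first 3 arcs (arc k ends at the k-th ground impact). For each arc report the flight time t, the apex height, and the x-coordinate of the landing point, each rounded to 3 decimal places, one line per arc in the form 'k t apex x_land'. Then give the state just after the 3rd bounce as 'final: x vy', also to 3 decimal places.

Arc 1: start y=3.030, vy=18.500 → t=3.933, apex=20.492, x_land=37.518, impact vy=-20.041
  bounce: vy ← 0.77·20.041 = 15.431
Arc 2: start y=0.000, vy=15.431 → t=3.149, apex=12.150, x_land=67.563, impact vy=-15.431
  bounce: vy ← 0.77·15.431 = 11.882
Arc 3: start y=0.000, vy=11.882 → t=2.425, apex=7.203, x_land=90.697, impact vy=-11.882
  bounce: vy ← 0.77·11.882 = 9.149

1 3.933 20.492 37.518
2 3.149 12.150 67.563
3 2.425 7.203 90.697
final: 90.697 9.149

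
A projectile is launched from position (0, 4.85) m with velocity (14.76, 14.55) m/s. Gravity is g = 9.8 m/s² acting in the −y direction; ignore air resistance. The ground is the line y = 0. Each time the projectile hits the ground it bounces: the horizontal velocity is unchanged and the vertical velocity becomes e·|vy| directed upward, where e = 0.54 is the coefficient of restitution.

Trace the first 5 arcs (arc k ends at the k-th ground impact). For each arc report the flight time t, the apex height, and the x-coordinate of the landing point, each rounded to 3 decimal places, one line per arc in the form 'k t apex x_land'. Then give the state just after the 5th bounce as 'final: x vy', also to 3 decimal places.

Arc 1: start y=4.850, vy=14.550 → t=3.272, apex=15.651, x_land=48.293, impact vy=-17.515
  bounce: vy ← 0.54·17.515 = 9.458
Arc 2: start y=0.000, vy=9.458 → t=1.930, apex=4.564, x_land=76.783, impact vy=-9.458
  bounce: vy ← 0.54·9.458 = 5.107
Arc 3: start y=0.000, vy=5.107 → t=1.042, apex=1.331, x_land=92.167, impact vy=-5.107
  bounce: vy ← 0.54·5.107 = 2.758
Arc 4: start y=0.000, vy=2.758 → t=0.563, apex=0.388, x_land=100.475, impact vy=-2.758
  bounce: vy ← 0.54·2.758 = 1.489
Arc 5: start y=0.000, vy=1.489 → t=0.304, apex=0.113, x_land=104.961, impact vy=-1.489
  bounce: vy ← 0.54·1.489 = 0.804

1 3.272 15.651 48.293
2 1.930 4.564 76.783
3 1.042 1.331 92.167
4 0.563 0.388 100.475
5 0.304 0.113 104.961
final: 104.961 0.804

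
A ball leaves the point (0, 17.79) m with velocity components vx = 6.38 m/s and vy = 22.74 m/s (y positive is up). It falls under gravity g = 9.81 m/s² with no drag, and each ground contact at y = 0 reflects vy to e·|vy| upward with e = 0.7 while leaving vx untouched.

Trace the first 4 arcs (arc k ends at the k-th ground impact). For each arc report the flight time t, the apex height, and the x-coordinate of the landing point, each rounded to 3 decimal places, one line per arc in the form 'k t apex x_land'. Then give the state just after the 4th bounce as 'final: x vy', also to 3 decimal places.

1 5.318 44.146 33.929
2 4.200 21.632 60.726
3 2.940 10.599 79.483
4 2.058 5.194 92.613
final: 92.613 7.066

Arc 1: start y=17.790, vy=22.740 → t=5.318, apex=44.146, x_land=33.929, impact vy=-29.430
  bounce: vy ← 0.7·29.430 = 20.601
Arc 2: start y=0.000, vy=20.601 → t=4.200, apex=21.632, x_land=60.726, impact vy=-20.601
  bounce: vy ← 0.7·20.601 = 14.421
Arc 3: start y=0.000, vy=14.421 → t=2.940, apex=10.599, x_land=79.483, impact vy=-14.421
  bounce: vy ← 0.7·14.421 = 10.095
Arc 4: start y=0.000, vy=10.095 → t=2.058, apex=5.194, x_land=92.613, impact vy=-10.095
  bounce: vy ← 0.7·10.095 = 7.066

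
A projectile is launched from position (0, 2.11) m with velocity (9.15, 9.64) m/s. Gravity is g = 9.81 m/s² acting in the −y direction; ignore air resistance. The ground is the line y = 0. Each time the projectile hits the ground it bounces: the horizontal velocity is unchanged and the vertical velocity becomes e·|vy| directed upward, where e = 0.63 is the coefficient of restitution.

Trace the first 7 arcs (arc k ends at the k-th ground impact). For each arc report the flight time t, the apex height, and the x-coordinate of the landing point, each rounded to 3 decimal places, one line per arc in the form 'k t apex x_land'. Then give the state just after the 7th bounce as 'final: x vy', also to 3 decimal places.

Arc 1: start y=2.110, vy=9.640 → t=2.164, apex=6.846, x_land=19.802, impact vy=-11.590
  bounce: vy ← 0.63·11.590 = 7.302
Arc 2: start y=0.000, vy=7.302 → t=1.489, apex=2.717, x_land=33.423, impact vy=-7.302
  bounce: vy ← 0.63·7.302 = 4.600
Arc 3: start y=0.000, vy=4.600 → t=0.938, apex=1.079, x_land=42.004, impact vy=-4.600
  bounce: vy ← 0.63·4.600 = 2.898
Arc 4: start y=0.000, vy=2.898 → t=0.591, apex=0.428, x_land=47.410, impact vy=-2.898
  bounce: vy ← 0.63·2.898 = 1.826
Arc 5: start y=0.000, vy=1.826 → t=0.372, apex=0.170, x_land=50.816, impact vy=-1.826
  bounce: vy ← 0.63·1.826 = 1.150
Arc 6: start y=0.000, vy=1.150 → t=0.235, apex=0.067, x_land=52.961, impact vy=-1.150
  bounce: vy ← 0.63·1.150 = 0.725
Arc 7: start y=0.000, vy=0.725 → t=0.148, apex=0.027, x_land=54.313, impact vy=-0.725
  bounce: vy ← 0.63·0.725 = 0.457

1 2.164 6.846 19.802
2 1.489 2.717 33.423
3 0.938 1.079 42.004
4 0.591 0.428 47.410
5 0.372 0.170 50.816
6 0.235 0.067 52.961
7 0.148 0.027 54.313
final: 54.313 0.457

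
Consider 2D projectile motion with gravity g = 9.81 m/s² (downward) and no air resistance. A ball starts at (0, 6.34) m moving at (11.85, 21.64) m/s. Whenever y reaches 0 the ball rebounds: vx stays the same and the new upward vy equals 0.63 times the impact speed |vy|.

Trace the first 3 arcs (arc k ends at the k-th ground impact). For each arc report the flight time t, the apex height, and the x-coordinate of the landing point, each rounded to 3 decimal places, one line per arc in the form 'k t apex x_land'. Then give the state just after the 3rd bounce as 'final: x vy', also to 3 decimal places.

1 4.688 30.208 55.548
2 3.127 11.990 92.601
3 1.970 4.759 115.945
final: 115.945 6.087

Arc 1: start y=6.340, vy=21.640 → t=4.688, apex=30.208, x_land=55.548, impact vy=-24.345
  bounce: vy ← 0.63·24.345 = 15.337
Arc 2: start y=0.000, vy=15.337 → t=3.127, apex=11.990, x_land=92.601, impact vy=-15.337
  bounce: vy ← 0.63·15.337 = 9.663
Arc 3: start y=0.000, vy=9.663 → t=1.970, apex=4.759, x_land=115.945, impact vy=-9.663
  bounce: vy ← 0.63·9.663 = 6.087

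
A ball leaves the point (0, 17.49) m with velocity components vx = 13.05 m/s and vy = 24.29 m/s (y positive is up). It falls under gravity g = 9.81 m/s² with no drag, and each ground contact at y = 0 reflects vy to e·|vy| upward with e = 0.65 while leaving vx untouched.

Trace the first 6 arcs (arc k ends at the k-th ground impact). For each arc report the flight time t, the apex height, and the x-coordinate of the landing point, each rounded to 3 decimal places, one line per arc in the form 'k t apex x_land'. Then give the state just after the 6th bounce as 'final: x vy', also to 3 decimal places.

Arc 1: start y=17.490, vy=24.290 → t=5.590, apex=47.562, x_land=72.949, impact vy=-30.548
  bounce: vy ← 0.65·30.548 = 19.856
Arc 2: start y=0.000, vy=19.856 → t=4.048, apex=20.095, x_land=125.777, impact vy=-19.856
  bounce: vy ← 0.65·19.856 = 12.906
Arc 3: start y=0.000, vy=12.906 → t=2.631, apex=8.490, x_land=160.115, impact vy=-12.906
  bounce: vy ← 0.65·12.906 = 8.389
Arc 4: start y=0.000, vy=8.389 → t=1.710, apex=3.587, x_land=182.435, impact vy=-8.389
  bounce: vy ← 0.65·8.389 = 5.453
Arc 5: start y=0.000, vy=5.453 → t=1.112, apex=1.516, x_land=196.943, impact vy=-5.453
  bounce: vy ← 0.65·5.453 = 3.544
Arc 6: start y=0.000, vy=3.544 → t=0.723, apex=0.640, x_land=206.373, impact vy=-3.544
  bounce: vy ← 0.65·3.544 = 2.304

1 5.590 47.562 72.949
2 4.048 20.095 125.777
3 2.631 8.490 160.115
4 1.710 3.587 182.435
5 1.112 1.516 196.943
6 0.723 0.640 206.373
final: 206.373 2.304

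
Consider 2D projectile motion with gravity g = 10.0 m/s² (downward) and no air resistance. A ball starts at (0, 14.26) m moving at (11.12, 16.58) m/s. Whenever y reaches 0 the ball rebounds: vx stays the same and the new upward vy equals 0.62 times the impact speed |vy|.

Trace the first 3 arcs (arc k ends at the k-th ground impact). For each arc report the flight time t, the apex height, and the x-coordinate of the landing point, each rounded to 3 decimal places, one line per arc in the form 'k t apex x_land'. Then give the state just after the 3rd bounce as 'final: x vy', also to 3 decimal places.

1 4.025 28.005 44.754
2 2.935 10.765 77.387
3 1.819 4.138 97.620
final: 97.620 5.640

Arc 1: start y=14.260, vy=16.580 → t=4.025, apex=28.005, x_land=44.754, impact vy=-23.666
  bounce: vy ← 0.62·23.666 = 14.673
Arc 2: start y=0.000, vy=14.673 → t=2.935, apex=10.765, x_land=77.387, impact vy=-14.673
  bounce: vy ← 0.62·14.673 = 9.097
Arc 3: start y=0.000, vy=9.097 → t=1.819, apex=4.138, x_land=97.620, impact vy=-9.097
  bounce: vy ← 0.62·9.097 = 5.640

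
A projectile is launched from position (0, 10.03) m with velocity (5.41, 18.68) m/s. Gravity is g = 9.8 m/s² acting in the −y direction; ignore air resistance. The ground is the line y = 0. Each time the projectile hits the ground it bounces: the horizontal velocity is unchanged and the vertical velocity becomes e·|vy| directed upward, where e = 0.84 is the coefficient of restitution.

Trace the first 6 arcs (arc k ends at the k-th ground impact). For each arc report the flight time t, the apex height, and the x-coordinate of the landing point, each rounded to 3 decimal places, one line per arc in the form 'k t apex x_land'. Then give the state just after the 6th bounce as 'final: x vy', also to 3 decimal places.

1 4.289 27.833 23.206
2 4.004 19.639 44.867
3 3.363 13.857 63.063
4 2.825 9.778 78.348
5 2.373 6.899 91.187
6 1.993 4.868 101.971
final: 101.971 8.205

Arc 1: start y=10.030, vy=18.680 → t=4.289, apex=27.833, x_land=23.206, impact vy=-23.357
  bounce: vy ← 0.84·23.357 = 19.620
Arc 2: start y=0.000, vy=19.620 → t=4.004, apex=19.639, x_land=44.867, impact vy=-19.620
  bounce: vy ← 0.84·19.620 = 16.480
Arc 3: start y=0.000, vy=16.480 → t=3.363, apex=13.857, x_land=63.063, impact vy=-16.480
  bounce: vy ← 0.84·16.480 = 13.844
Arc 4: start y=0.000, vy=13.844 → t=2.825, apex=9.778, x_land=78.348, impact vy=-13.844
  bounce: vy ← 0.84·13.844 = 11.629
Arc 5: start y=0.000, vy=11.629 → t=2.373, apex=6.899, x_land=91.187, impact vy=-11.629
  bounce: vy ← 0.84·11.629 = 9.768
Arc 6: start y=0.000, vy=9.768 → t=1.993, apex=4.868, x_land=101.971, impact vy=-9.768
  bounce: vy ← 0.84·9.768 = 8.205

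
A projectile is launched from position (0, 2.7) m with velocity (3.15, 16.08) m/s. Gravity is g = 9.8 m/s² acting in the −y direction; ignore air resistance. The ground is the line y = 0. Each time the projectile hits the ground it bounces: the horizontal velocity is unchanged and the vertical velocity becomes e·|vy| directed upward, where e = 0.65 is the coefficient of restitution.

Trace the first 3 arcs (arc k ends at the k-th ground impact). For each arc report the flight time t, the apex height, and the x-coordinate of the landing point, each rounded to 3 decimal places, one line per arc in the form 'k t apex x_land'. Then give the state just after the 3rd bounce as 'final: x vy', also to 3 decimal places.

Arc 1: start y=2.700, vy=16.080 → t=3.442, apex=15.892, x_land=10.841, impact vy=-17.649
  bounce: vy ← 0.65·17.649 = 11.472
Arc 2: start y=0.000, vy=11.472 → t=2.341, apex=6.714, x_land=18.216, impact vy=-11.472
  bounce: vy ← 0.65·11.472 = 7.457
Arc 3: start y=0.000, vy=7.457 → t=1.522, apex=2.837, x_land=23.010, impact vy=-7.457
  bounce: vy ← 0.65·7.457 = 4.847

1 3.442 15.892 10.841
2 2.341 6.714 18.216
3 1.522 2.837 23.010
final: 23.010 4.847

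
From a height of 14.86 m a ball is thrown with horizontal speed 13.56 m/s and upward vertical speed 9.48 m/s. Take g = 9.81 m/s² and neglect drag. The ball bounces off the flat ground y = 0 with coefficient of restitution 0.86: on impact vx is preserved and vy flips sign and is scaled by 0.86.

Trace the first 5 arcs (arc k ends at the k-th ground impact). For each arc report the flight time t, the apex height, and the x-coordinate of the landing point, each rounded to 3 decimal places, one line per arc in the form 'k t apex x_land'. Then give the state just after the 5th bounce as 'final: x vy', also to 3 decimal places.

1 2.957 19.441 40.100
2 3.424 14.378 86.532
3 2.945 10.634 126.464
4 2.533 7.865 160.806
5 2.178 5.817 190.339
final: 190.339 9.187

Arc 1: start y=14.860, vy=9.480 → t=2.957, apex=19.441, x_land=40.100, impact vy=-19.530
  bounce: vy ← 0.86·19.530 = 16.796
Arc 2: start y=0.000, vy=16.796 → t=3.424, apex=14.378, x_land=86.532, impact vy=-16.796
  bounce: vy ← 0.86·16.796 = 14.444
Arc 3: start y=0.000, vy=14.444 → t=2.945, apex=10.634, x_land=126.464, impact vy=-14.444
  bounce: vy ← 0.86·14.444 = 12.422
Arc 4: start y=0.000, vy=12.422 → t=2.533, apex=7.865, x_land=160.806, impact vy=-12.422
  bounce: vy ← 0.86·12.422 = 10.683
Arc 5: start y=0.000, vy=10.683 → t=2.178, apex=5.817, x_land=190.339, impact vy=-10.683
  bounce: vy ← 0.86·10.683 = 9.187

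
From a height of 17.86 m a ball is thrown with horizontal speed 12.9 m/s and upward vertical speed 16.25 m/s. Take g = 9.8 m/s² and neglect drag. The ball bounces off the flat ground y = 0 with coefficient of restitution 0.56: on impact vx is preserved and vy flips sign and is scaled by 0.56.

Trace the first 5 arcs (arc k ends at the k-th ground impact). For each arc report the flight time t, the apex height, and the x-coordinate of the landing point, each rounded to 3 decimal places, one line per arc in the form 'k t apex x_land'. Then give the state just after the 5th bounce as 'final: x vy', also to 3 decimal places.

Arc 1: start y=17.860, vy=16.250 → t=4.187, apex=31.333, x_land=54.011, impact vy=-24.781
  bounce: vy ← 0.56·24.781 = 13.878
Arc 2: start y=0.000, vy=13.878 → t=2.832, apex=9.826, x_land=90.546, impact vy=-13.878
  bounce: vy ← 0.56·13.878 = 7.771
Arc 3: start y=0.000, vy=7.771 → t=1.586, apex=3.081, x_land=111.005, impact vy=-7.771
  bounce: vy ← 0.56·7.771 = 4.352
Arc 4: start y=0.000, vy=4.352 → t=0.888, apex=0.966, x_land=122.463, impact vy=-4.352
  bounce: vy ← 0.56·4.352 = 2.437
Arc 5: start y=0.000, vy=2.437 → t=0.497, apex=0.303, x_land=128.879, impact vy=-2.437
  bounce: vy ← 0.56·2.437 = 1.365

1 4.187 31.333 54.011
2 2.832 9.826 90.546
3 1.586 3.081 111.005
4 0.888 0.966 122.463
5 0.497 0.303 128.879
final: 128.879 1.365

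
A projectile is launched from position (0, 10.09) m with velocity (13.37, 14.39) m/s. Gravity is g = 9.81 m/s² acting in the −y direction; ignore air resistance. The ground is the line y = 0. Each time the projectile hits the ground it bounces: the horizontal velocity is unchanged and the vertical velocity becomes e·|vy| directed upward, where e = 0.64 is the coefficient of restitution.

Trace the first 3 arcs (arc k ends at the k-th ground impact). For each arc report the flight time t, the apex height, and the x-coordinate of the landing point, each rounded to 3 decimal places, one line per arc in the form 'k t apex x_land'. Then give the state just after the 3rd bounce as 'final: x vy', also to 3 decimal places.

Arc 1: start y=10.090, vy=14.390 → t=3.518, apex=20.644, x_land=47.041, impact vy=-20.126
  bounce: vy ← 0.64·20.126 = 12.880
Arc 2: start y=0.000, vy=12.880 → t=2.626, apex=8.456, x_land=82.150, impact vy=-12.880
  bounce: vy ← 0.64·12.880 = 8.243
Arc 3: start y=0.000, vy=8.243 → t=1.681, apex=3.464, x_land=104.620, impact vy=-8.243
  bounce: vy ← 0.64·8.243 = 5.276

1 3.518 20.644 47.041
2 2.626 8.456 82.150
3 1.681 3.464 104.620
final: 104.620 5.276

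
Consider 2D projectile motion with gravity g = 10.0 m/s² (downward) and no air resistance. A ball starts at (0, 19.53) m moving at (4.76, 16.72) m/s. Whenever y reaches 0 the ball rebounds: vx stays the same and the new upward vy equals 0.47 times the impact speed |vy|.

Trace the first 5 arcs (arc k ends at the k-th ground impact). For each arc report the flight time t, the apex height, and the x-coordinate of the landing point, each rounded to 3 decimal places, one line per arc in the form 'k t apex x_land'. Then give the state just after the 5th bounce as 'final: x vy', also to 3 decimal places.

1 4.261 33.508 20.281
2 2.433 7.402 31.864
3 1.144 1.635 37.308
4 0.538 0.361 39.867
5 0.253 0.080 41.070
final: 41.070 0.594

Arc 1: start y=19.530, vy=16.720 → t=4.261, apex=33.508, x_land=20.281, impact vy=-25.887
  bounce: vy ← 0.47·25.887 = 12.167
Arc 2: start y=0.000, vy=12.167 → t=2.433, apex=7.402, x_land=31.864, impact vy=-12.167
  bounce: vy ← 0.47·12.167 = 5.719
Arc 3: start y=0.000, vy=5.719 → t=1.144, apex=1.635, x_land=37.308, impact vy=-5.719
  bounce: vy ← 0.47·5.719 = 2.688
Arc 4: start y=0.000, vy=2.688 → t=0.538, apex=0.361, x_land=39.867, impact vy=-2.688
  bounce: vy ← 0.47·2.688 = 1.263
Arc 5: start y=0.000, vy=1.263 → t=0.253, apex=0.080, x_land=41.070, impact vy=-1.263
  bounce: vy ← 0.47·1.263 = 0.594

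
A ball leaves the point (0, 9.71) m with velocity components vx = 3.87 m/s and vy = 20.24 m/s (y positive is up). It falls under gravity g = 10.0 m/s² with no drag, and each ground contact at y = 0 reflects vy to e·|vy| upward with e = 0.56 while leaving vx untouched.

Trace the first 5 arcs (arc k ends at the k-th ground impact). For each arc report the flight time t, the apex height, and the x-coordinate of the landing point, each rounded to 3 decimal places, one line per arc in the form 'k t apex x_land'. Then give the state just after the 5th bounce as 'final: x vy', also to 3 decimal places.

1 4.481 30.193 17.343
2 2.752 9.468 27.994
3 1.541 2.969 33.959
4 0.863 0.931 37.299
5 0.483 0.292 39.169
final: 39.169 1.353

Arc 1: start y=9.710, vy=20.240 → t=4.481, apex=30.193, x_land=17.343, impact vy=-24.574
  bounce: vy ← 0.56·24.574 = 13.761
Arc 2: start y=0.000, vy=13.761 → t=2.752, apex=9.468, x_land=27.994, impact vy=-13.761
  bounce: vy ← 0.56·13.761 = 7.706
Arc 3: start y=0.000, vy=7.706 → t=1.541, apex=2.969, x_land=33.959, impact vy=-7.706
  bounce: vy ← 0.56·7.706 = 4.316
Arc 4: start y=0.000, vy=4.316 → t=0.863, apex=0.931, x_land=37.299, impact vy=-4.316
  bounce: vy ← 0.56·4.316 = 2.417
Arc 5: start y=0.000, vy=2.417 → t=0.483, apex=0.292, x_land=39.169, impact vy=-2.417
  bounce: vy ← 0.56·2.417 = 1.353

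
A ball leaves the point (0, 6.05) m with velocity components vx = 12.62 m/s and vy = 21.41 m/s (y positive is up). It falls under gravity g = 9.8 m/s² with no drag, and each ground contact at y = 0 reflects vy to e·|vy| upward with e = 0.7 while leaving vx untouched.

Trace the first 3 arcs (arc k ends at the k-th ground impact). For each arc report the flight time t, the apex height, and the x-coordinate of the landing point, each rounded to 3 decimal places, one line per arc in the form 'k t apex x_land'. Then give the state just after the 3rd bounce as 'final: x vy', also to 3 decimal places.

1 4.636 29.437 58.503
2 3.431 14.424 101.808
3 2.402 7.068 132.121
final: 132.121 8.239

Arc 1: start y=6.050, vy=21.410 → t=4.636, apex=29.437, x_land=58.503, impact vy=-24.020
  bounce: vy ← 0.7·24.020 = 16.814
Arc 2: start y=0.000, vy=16.814 → t=3.431, apex=14.424, x_land=101.808, impact vy=-16.814
  bounce: vy ← 0.7·16.814 = 11.770
Arc 3: start y=0.000, vy=11.770 → t=2.402, apex=7.068, x_land=132.121, impact vy=-11.770
  bounce: vy ← 0.7·11.770 = 8.239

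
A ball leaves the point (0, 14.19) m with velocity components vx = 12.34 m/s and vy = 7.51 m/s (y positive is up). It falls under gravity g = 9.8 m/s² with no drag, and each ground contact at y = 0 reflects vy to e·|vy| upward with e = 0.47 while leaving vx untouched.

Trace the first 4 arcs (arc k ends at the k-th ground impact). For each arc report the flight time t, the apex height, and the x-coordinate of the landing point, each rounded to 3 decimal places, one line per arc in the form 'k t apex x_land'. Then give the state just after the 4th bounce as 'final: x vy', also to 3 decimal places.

Arc 1: start y=14.190, vy=7.510 → t=2.633, apex=17.068, x_land=32.487, impact vy=-18.290
  bounce: vy ← 0.47·18.290 = 8.596
Arc 2: start y=0.000, vy=8.596 → t=1.754, apex=3.770, x_land=54.136, impact vy=-8.596
  bounce: vy ← 0.47·8.596 = 4.040
Arc 3: start y=0.000, vy=4.040 → t=0.825, apex=0.833, x_land=64.310, impact vy=-4.040
  bounce: vy ← 0.47·4.040 = 1.899
Arc 4: start y=0.000, vy=1.899 → t=0.388, apex=0.184, x_land=69.093, impact vy=-1.899
  bounce: vy ← 0.47·1.899 = 0.892

1 2.633 17.068 32.487
2 1.754 3.770 54.136
3 0.825 0.833 64.310
4 0.388 0.184 69.093
final: 69.093 0.892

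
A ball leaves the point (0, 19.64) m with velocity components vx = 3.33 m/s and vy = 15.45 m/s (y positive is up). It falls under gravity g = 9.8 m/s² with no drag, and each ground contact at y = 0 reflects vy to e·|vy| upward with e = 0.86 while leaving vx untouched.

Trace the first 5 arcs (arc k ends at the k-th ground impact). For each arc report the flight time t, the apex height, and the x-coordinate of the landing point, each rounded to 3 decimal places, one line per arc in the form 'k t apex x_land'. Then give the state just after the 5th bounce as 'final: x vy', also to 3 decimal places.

Arc 1: start y=19.640, vy=15.450 → t=4.125, apex=31.819, x_land=13.736, impact vy=-24.973
  bounce: vy ← 0.86·24.973 = 21.477
Arc 2: start y=0.000, vy=21.477 → t=4.383, apex=23.533, x_land=28.331, impact vy=-21.477
  bounce: vy ← 0.86·21.477 = 18.470
Arc 3: start y=0.000, vy=18.470 → t=3.769, apex=17.405, x_land=40.883, impact vy=-18.470
  bounce: vy ← 0.86·18.470 = 15.884
Arc 4: start y=0.000, vy=15.884 → t=3.242, apex=12.873, x_land=51.678, impact vy=-15.884
  bounce: vy ← 0.86·15.884 = 13.660
Arc 5: start y=0.000, vy=13.660 → t=2.788, apex=9.521, x_land=60.961, impact vy=-13.660
  bounce: vy ← 0.86·13.660 = 11.748

1 4.125 31.819 13.736
2 4.383 23.533 28.331
3 3.769 17.405 40.883
4 3.242 12.873 51.678
5 2.788 9.521 60.961
final: 60.961 11.748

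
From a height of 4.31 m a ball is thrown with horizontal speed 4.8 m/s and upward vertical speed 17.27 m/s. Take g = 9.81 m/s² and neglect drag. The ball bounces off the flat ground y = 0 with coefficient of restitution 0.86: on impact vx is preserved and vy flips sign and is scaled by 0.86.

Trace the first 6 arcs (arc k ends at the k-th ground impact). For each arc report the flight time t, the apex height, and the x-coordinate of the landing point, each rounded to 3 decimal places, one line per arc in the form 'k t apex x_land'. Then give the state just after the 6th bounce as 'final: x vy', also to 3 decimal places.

1 3.755 19.511 18.024
2 3.430 14.431 34.490
3 2.950 10.673 48.651
4 2.537 7.894 60.829
5 2.182 5.838 71.303
6 1.876 4.318 80.310
final: 80.310 7.916

Arc 1: start y=4.310, vy=17.270 → t=3.755, apex=19.511, x_land=18.024, impact vy=-19.566
  bounce: vy ← 0.86·19.566 = 16.826
Arc 2: start y=0.000, vy=16.826 → t=3.430, apex=14.431, x_land=34.490, impact vy=-16.826
  bounce: vy ← 0.86·16.826 = 14.471
Arc 3: start y=0.000, vy=14.471 → t=2.950, apex=10.673, x_land=48.651, impact vy=-14.471
  bounce: vy ← 0.86·14.471 = 12.445
Arc 4: start y=0.000, vy=12.445 → t=2.537, apex=7.894, x_land=60.829, impact vy=-12.445
  bounce: vy ← 0.86·12.445 = 10.703
Arc 5: start y=0.000, vy=10.703 → t=2.182, apex=5.838, x_land=71.303, impact vy=-10.703
  bounce: vy ← 0.86·10.703 = 9.204
Arc 6: start y=0.000, vy=9.204 → t=1.876, apex=4.318, x_land=80.310, impact vy=-9.204
  bounce: vy ← 0.86·9.204 = 7.916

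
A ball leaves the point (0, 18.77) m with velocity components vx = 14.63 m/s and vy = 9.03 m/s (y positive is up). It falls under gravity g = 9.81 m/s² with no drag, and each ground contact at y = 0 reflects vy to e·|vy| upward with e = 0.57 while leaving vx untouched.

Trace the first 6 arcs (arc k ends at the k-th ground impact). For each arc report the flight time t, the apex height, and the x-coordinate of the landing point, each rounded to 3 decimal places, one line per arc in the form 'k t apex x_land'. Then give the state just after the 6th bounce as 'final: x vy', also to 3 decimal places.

1 3.082 22.926 45.096
2 2.465 7.449 81.153
3 1.405 2.420 101.706
4 0.801 0.786 113.421
5 0.456 0.255 120.099
6 0.260 0.083 123.905
final: 123.905 0.727

Arc 1: start y=18.770, vy=9.030 → t=3.082, apex=22.926, x_land=45.096, impact vy=-21.209
  bounce: vy ← 0.57·21.209 = 12.089
Arc 2: start y=0.000, vy=12.089 → t=2.465, apex=7.449, x_land=81.153, impact vy=-12.089
  bounce: vy ← 0.57·12.089 = 6.891
Arc 3: start y=0.000, vy=6.891 → t=1.405, apex=2.420, x_land=101.706, impact vy=-6.891
  bounce: vy ← 0.57·6.891 = 3.928
Arc 4: start y=0.000, vy=3.928 → t=0.801, apex=0.786, x_land=113.421, impact vy=-3.928
  bounce: vy ← 0.57·3.928 = 2.239
Arc 5: start y=0.000, vy=2.239 → t=0.456, apex=0.255, x_land=120.099, impact vy=-2.239
  bounce: vy ← 0.57·2.239 = 1.276
Arc 6: start y=0.000, vy=1.276 → t=0.260, apex=0.083, x_land=123.905, impact vy=-1.276
  bounce: vy ← 0.57·1.276 = 0.727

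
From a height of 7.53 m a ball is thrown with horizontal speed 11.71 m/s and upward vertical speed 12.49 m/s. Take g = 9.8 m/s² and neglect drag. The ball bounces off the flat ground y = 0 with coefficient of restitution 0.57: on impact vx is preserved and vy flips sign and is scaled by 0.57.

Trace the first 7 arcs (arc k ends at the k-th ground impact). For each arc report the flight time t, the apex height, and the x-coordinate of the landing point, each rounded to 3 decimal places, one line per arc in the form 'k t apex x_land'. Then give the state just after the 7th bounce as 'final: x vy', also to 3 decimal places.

1 3.052 15.489 35.744
2 2.027 5.032 59.478
3 1.155 1.635 73.007
4 0.659 0.531 80.718
5 0.375 0.173 85.114
6 0.214 0.056 87.619
7 0.122 0.018 89.047
final: 89.047 0.341

Arc 1: start y=7.530, vy=12.490 → t=3.052, apex=15.489, x_land=35.744, impact vy=-17.424
  bounce: vy ← 0.57·17.424 = 9.932
Arc 2: start y=0.000, vy=9.932 → t=2.027, apex=5.032, x_land=59.478, impact vy=-9.932
  bounce: vy ← 0.57·9.932 = 5.661
Arc 3: start y=0.000, vy=5.661 → t=1.155, apex=1.635, x_land=73.007, impact vy=-5.661
  bounce: vy ← 0.57·5.661 = 3.227
Arc 4: start y=0.000, vy=3.227 → t=0.659, apex=0.531, x_land=80.718, impact vy=-3.227
  bounce: vy ← 0.57·3.227 = 1.839
Arc 5: start y=0.000, vy=1.839 → t=0.375, apex=0.173, x_land=85.114, impact vy=-1.839
  bounce: vy ← 0.57·1.839 = 1.048
Arc 6: start y=0.000, vy=1.048 → t=0.214, apex=0.056, x_land=87.619, impact vy=-1.048
  bounce: vy ← 0.57·1.048 = 0.598
Arc 7: start y=0.000, vy=0.598 → t=0.122, apex=0.018, x_land=89.047, impact vy=-0.598
  bounce: vy ← 0.57·0.598 = 0.341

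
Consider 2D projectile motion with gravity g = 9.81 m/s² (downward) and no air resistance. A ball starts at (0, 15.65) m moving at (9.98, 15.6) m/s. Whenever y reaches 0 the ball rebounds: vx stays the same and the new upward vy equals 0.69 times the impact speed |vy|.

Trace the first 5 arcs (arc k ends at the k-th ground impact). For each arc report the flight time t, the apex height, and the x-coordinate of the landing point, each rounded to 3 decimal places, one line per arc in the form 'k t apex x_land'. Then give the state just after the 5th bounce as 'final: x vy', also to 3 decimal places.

1 3.982 28.054 39.738
2 3.300 13.356 72.675
3 2.277 6.359 95.401
4 1.571 3.028 111.083
5 1.084 1.441 121.903
final: 121.903 3.669

Arc 1: start y=15.650, vy=15.600 → t=3.982, apex=28.054, x_land=39.738, impact vy=-23.461
  bounce: vy ← 0.69·23.461 = 16.188
Arc 2: start y=0.000, vy=16.188 → t=3.300, apex=13.356, x_land=72.675, impact vy=-16.188
  bounce: vy ← 0.69·16.188 = 11.170
Arc 3: start y=0.000, vy=11.170 → t=2.277, apex=6.359, x_land=95.401, impact vy=-11.170
  bounce: vy ← 0.69·11.170 = 7.707
Arc 4: start y=0.000, vy=7.707 → t=1.571, apex=3.028, x_land=111.083, impact vy=-7.707
  bounce: vy ← 0.69·7.707 = 5.318
Arc 5: start y=0.000, vy=5.318 → t=1.084, apex=1.441, x_land=121.903, impact vy=-5.318
  bounce: vy ← 0.69·5.318 = 3.669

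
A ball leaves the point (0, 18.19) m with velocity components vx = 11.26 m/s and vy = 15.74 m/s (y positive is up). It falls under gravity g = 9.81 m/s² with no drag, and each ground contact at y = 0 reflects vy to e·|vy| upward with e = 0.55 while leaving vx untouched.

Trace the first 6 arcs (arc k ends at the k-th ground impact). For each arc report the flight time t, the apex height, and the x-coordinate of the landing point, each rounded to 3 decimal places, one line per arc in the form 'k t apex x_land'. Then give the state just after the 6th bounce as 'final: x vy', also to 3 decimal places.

Arc 1: start y=18.190, vy=15.740 → t=4.111, apex=30.817, x_land=46.290, impact vy=-24.589
  bounce: vy ← 0.55·24.589 = 13.524
Arc 2: start y=0.000, vy=13.524 → t=2.757, apex=9.322, x_land=77.337, impact vy=-13.524
  bounce: vy ← 0.55·13.524 = 7.438
Arc 3: start y=0.000, vy=7.438 → t=1.516, apex=2.820, x_land=94.412, impact vy=-7.438
  bounce: vy ← 0.55·7.438 = 4.091
Arc 4: start y=0.000, vy=4.091 → t=0.834, apex=0.853, x_land=103.803, impact vy=-4.091
  bounce: vy ← 0.55·4.091 = 2.250
Arc 5: start y=0.000, vy=2.250 → t=0.459, apex=0.258, x_land=108.969, impact vy=-2.250
  bounce: vy ← 0.55·2.250 = 1.238
Arc 6: start y=0.000, vy=1.238 → t=0.252, apex=0.078, x_land=111.810, impact vy=-1.238
  bounce: vy ← 0.55·1.238 = 0.681

1 4.111 30.817 46.290
2 2.757 9.322 77.337
3 1.516 2.820 94.412
4 0.834 0.853 103.803
5 0.459 0.258 108.969
6 0.252 0.078 111.810
final: 111.810 0.681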